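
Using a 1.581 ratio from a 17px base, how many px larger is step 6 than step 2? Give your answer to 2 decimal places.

222.99px

Step 2: 17.0 × 1.581² = 42.4925px
Step 6: 17.0 × 1.581⁶ = 265.4851px
Difference: 265.4851 − 42.4925 = 222.9926px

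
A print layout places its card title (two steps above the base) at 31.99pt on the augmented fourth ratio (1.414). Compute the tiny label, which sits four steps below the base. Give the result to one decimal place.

Moving from step +2 to step -4 is 6 steps down, so divide by r⁶.
31.99 ÷ 1.414⁶ = 31.99 ÷ 7.99275 ≈ 4.002

4.0pt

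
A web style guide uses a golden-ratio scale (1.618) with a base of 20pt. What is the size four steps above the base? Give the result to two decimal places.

137.07pt

A modular type scale is a geometric sequence: sizeₙ = base × rⁿ.
20.0 × 1.618⁴ = 20.0 × 6.85353 ≈ 137.07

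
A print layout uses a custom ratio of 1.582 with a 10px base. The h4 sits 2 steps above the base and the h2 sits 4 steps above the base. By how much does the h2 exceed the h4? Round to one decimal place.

Step 2: 10.0 × 1.582² = 25.027px
Step 4: 10.0 × 1.582⁴ = 62.636px
Difference: 62.636 − 25.027 = 37.609px

37.6px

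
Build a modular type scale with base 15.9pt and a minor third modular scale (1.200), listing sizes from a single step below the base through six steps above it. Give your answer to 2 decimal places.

Step -1: 15.9 ÷ 1.200 = 13.25
Step 0: 15.9pt
Step 1: 15.9 × 1.200 = 19.08
Step 2: 15.9 × 1.200² = 22.90
Step 3: 15.9 × 1.200³ = 27.48
Step 4: 15.9 × 1.200⁴ = 32.97
Step 5: 15.9 × 1.200⁵ = 39.56
Step 6: 15.9 × 1.200⁶ = 47.48

13.25pt, 15.90pt, 19.08pt, 22.90pt, 27.48pt, 32.97pt, 39.56pt, 47.48pt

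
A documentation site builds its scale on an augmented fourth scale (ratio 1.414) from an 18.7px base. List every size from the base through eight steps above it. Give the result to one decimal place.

Step 0: 18.7px
Step 1: 18.7 × 1.414 = 26.4
Step 2: 18.7 × 1.414² = 37.4
Step 3: 18.7 × 1.414³ = 52.9
Step 4: 18.7 × 1.414⁴ = 74.8
Step 5: 18.7 × 1.414⁵ = 105.7
Step 6: 18.7 × 1.414⁶ = 149.5
Step 7: 18.7 × 1.414⁷ = 211.3
Step 8: 18.7 × 1.414⁸ = 298.8

18.7px, 26.4px, 37.4px, 52.9px, 74.8px, 105.7px, 149.5px, 211.3px, 298.8px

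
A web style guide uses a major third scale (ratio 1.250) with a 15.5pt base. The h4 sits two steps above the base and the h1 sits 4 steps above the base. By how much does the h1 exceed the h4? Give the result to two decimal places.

13.62pt

Step 2: 15.5 × 1.250² = 24.2188pt
Step 4: 15.5 × 1.250⁴ = 37.8418pt
Difference: 37.8418 − 24.2188 = 13.6230pt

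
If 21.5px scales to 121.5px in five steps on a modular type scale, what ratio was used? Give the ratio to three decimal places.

1.414

r⁵ = 121.5 / 21.5, so r = (121.5/21.5)^(1/5).
r = 5.6512^(1/5) ≈ 1.4139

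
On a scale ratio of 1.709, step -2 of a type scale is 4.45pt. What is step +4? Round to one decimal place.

The gap is 4 − (-2) = 6 steps, so the factor is 1.709^6.
4.45 × 1.709⁶ = 4.45 × 24.91451 ≈ 110.870

110.9pt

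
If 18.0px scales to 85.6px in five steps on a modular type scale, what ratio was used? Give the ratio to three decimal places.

The ratio satisfies 18.0 × r⁵ = 85.6, so r = (85.6 / 18.0)^(1/5).
r = 4.7556^(1/5) ≈ 1.3660

1.366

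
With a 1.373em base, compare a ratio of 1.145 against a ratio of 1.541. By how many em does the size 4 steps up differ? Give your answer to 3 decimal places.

At 1.145: 1.373 × 1.145⁴ = 2.35989em
At 1.541: 1.373 × 1.541⁴ = 7.74250em
Difference: 7.74250 − 2.35989 = 5.38261em

5.383em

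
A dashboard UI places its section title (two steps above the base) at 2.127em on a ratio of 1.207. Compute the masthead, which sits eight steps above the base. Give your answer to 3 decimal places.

The gap is 8 − (2) = 6 steps, so the factor is 1.207^6.
2.127 × 1.207⁶ = 2.127 × 3.09203 ≈ 6.577

6.577em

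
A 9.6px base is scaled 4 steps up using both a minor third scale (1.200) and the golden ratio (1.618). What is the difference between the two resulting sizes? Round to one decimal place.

45.9px

Minor third: 9.6 × 1.200⁴ = 19.907px
Golden ratio: 9.6 × 1.618⁴ = 65.794px
Difference: 65.794 − 19.907 = 45.887px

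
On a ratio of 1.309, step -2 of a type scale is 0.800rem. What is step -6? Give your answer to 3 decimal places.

The gap is -6 − (-2) = -4 steps, so the factor is 1.309^-4.
0.800 ÷ 1.309⁴ = 0.800 ÷ 2.93602 ≈ 0.272

0.272rem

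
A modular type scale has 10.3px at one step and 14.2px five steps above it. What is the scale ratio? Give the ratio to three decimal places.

1.066

r⁵ = 14.2 / 10.3, so r = (14.2/10.3)^(1/5).
r = 1.3786^(1/5) ≈ 1.0663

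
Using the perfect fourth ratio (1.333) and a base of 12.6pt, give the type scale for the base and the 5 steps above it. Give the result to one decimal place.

12.6pt, 16.8pt, 22.4pt, 29.8pt, 39.8pt, 53.0pt

Step 0: 12.6pt
Step 1: 12.6 × 1.333 = 16.8
Step 2: 12.6 × 1.333² = 22.4
Step 3: 12.6 × 1.333³ = 29.8
Step 4: 12.6 × 1.333⁴ = 39.8
Step 5: 12.6 × 1.333⁵ = 53.0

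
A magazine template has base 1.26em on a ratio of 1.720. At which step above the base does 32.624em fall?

6

1.720ⁿ = 32.624 / 1.26 = 25.8921
n = ln(25.8921) / ln(1.720) = 3.2539 / 0.5423 ≈ 6.00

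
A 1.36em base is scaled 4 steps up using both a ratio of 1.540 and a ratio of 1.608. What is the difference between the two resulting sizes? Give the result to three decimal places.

1.443em

At 1.540: 1.36 × 1.540⁴ = 7.64930em
At 1.608: 1.36 × 1.608⁴ = 9.09250em
Difference: 9.09250 − 7.64930 = 1.44320em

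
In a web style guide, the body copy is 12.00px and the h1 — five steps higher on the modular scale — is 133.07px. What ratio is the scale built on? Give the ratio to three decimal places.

1.618

The ratio satisfies 12.00 × r⁵ = 133.07, so r = (133.07 / 12.00)^(1/5).
r = 11.0892^(1/5) ≈ 1.6180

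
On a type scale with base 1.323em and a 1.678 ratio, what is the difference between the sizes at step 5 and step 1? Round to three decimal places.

Step 1: 1.323 × 1.678 = 2.21999em
Step 5: 1.323 × 1.678⁵ = 17.60028em
Difference: 17.60028 − 2.21999 = 15.38029em

15.380em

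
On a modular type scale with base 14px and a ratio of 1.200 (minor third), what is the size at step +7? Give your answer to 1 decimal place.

50.2px

Every step multiplies by the scale ratio.
14.0 × 1.200⁷ = 14.0 × 3.58318 ≈ 50.16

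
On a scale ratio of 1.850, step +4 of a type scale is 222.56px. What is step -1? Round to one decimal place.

10.3px

Moving from step +4 to step -1 is 5 steps down, so divide by r⁵.
222.56 ÷ 1.850⁵ = 222.56 ÷ 21.66999 ≈ 10.270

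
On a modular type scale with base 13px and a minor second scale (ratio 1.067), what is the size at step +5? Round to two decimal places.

13.0 × 1.067⁵ = 13.0 × 1.38300 ≈ 17.98

17.98px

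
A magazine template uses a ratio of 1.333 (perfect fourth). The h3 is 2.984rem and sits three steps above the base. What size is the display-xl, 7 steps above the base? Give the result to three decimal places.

9.421rem

Moving from step +3 to step +7 is 4 steps up, so multiply by r⁴.
2.984 × 1.333⁴ = 2.984 × 3.15733 ≈ 9.421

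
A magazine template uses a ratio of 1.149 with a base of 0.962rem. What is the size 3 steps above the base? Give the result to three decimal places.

1.459rem

0.962 × 1.149³ = 0.962 × 1.51691 ≈ 1.459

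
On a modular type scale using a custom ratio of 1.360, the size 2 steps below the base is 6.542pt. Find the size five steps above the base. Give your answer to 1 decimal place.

The gap is 5 − (-2) = 7 steps, so the factor is 1.360^7.
6.542 × 1.360⁷ = 6.542 × 8.60543 ≈ 56.297

56.3pt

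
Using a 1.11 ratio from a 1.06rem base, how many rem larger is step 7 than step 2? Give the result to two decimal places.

Step 2: 1.06 × 1.11² = 1.3060rem
Step 7: 1.06 × 1.11⁷ = 2.2007rem
Difference: 2.2007 − 1.3060 = 0.8947rem

0.89rem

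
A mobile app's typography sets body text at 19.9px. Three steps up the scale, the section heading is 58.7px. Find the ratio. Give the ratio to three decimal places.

1.434

The ratio satisfies 19.9 × r³ = 58.7, so r = (58.7 / 19.9)^(1/3).
r = 2.9497^(1/3) ≈ 1.4342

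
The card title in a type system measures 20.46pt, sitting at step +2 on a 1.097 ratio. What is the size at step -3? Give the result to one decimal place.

12.9pt

The gap is -3 − (2) = -5 steps, so the factor is 1.097^-5.
20.46 ÷ 1.097⁵ = 20.46 ÷ 1.58867 ≈ 12.879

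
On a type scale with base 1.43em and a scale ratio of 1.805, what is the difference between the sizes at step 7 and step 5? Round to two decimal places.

Step 5: 1.43 × 1.805⁵ = 27.3982em
Step 7: 1.43 × 1.805⁷ = 89.2640em
Difference: 89.2640 − 27.3982 = 61.8658em

61.87em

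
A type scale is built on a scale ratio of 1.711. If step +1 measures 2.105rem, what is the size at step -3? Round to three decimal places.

0.246rem

2.105 ÷ 1.711⁴ = 2.105 ÷ 8.57038 ≈ 0.246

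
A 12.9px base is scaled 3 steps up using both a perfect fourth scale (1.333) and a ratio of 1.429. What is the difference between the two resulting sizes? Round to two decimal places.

Perfect fourth: 12.9 × 1.333³ = 30.5549px
At 1.429: 12.9 × 1.429³ = 37.6432px
Difference: 37.6432 − 30.5549 = 7.0883px

7.09px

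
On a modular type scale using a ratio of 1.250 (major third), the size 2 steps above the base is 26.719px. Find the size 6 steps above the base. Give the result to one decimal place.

65.2px

The gap is 6 − (2) = 4 steps, so the factor is 1.250^4.
26.719 × 1.250⁴ = 26.719 × 2.44141 ≈ 65.232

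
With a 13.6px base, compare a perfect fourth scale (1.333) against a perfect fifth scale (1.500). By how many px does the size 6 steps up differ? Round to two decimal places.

78.61px

Perfect fourth: 13.6 × 1.333⁶ = 76.2992px
Perfect fifth: 13.6 × 1.500⁶ = 154.9125px
Difference: 154.9125 − 76.2992 = 78.6133px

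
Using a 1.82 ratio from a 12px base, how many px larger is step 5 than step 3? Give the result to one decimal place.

167.3px

Step 3: 12.0 × 1.82³ = 72.343px
Step 5: 12.0 × 1.82⁵ = 239.628px
Difference: 239.628 − 72.343 = 167.285px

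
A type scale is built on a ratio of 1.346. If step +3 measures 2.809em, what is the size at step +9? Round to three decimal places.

16.704em

The gap is 9 − (3) = 6 steps, so the factor is 1.346^6.
2.809 × 1.346⁶ = 2.809 × 5.94662 ≈ 16.704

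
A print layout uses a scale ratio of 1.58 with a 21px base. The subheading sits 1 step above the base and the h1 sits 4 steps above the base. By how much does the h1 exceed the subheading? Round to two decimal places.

97.69px

Step 1: 21.0 × 1.58 = 33.1800px
Step 4: 21.0 × 1.58⁴ = 130.8723px
Difference: 130.8723 − 33.1800 = 97.6923px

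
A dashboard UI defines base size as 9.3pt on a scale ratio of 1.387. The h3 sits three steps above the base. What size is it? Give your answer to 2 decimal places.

24.81pt

9.3 × 1.387³ = 9.3 × 2.66827 ≈ 24.81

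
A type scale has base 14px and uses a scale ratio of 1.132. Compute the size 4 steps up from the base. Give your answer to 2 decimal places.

14.0 × 1.132⁴ = 14.0 × 1.64205 ≈ 22.99

22.99px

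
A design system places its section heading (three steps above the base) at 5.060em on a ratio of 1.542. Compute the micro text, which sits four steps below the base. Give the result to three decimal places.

0.244em

Moving from step +3 to step -4 is 7 steps down, so divide by r⁷.
5.060 ÷ 1.542⁷ = 5.060 ÷ 20.72959 ≈ 0.244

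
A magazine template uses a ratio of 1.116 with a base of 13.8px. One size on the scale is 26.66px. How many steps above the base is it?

1.116ⁿ = 26.66 / 13.8 = 1.9319
n = ln(1.9319) / ln(1.116) = 0.6585 / 0.1098 ≈ 6.00

6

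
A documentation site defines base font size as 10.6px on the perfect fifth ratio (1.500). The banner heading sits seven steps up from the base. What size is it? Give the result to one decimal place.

181.1px

10.6 × 1.500⁷ = 10.6 × 17.08594 ≈ 181.11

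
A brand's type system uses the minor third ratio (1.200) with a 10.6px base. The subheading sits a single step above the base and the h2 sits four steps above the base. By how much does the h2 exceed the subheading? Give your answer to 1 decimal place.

Step 1: 10.6 × 1.200 = 12.720px
Step 4: 10.6 × 1.200⁴ = 21.980px
Difference: 21.980 − 12.720 = 9.260px

9.3px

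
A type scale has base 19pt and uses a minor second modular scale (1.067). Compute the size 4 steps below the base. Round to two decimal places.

Every step multiplies by the scale ratio.
19.0 ÷ 1.067⁴ = 19.0 ÷ 1.29616 ≈ 14.66

14.66pt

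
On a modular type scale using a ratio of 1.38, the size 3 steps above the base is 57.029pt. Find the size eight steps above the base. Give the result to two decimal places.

57.029 × 1.38⁵ = 57.029 × 5.00490 ≈ 285.424

285.42pt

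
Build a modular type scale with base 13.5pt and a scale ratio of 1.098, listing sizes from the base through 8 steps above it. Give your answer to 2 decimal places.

Step 0: 13.5pt
Step 1: 13.5 × 1.098 = 14.82
Step 2: 13.5 × 1.098² = 16.28
Step 3: 13.5 × 1.098³ = 17.87
Step 4: 13.5 × 1.098⁴ = 19.62
Step 5: 13.5 × 1.098⁵ = 21.54
Step 6: 13.5 × 1.098⁶ = 23.66
Step 7: 13.5 × 1.098⁷ = 25.97
Step 8: 13.5 × 1.098⁸ = 28.52

13.50pt, 14.82pt, 16.28pt, 17.87pt, 19.62pt, 21.54pt, 23.66pt, 25.97pt, 28.52pt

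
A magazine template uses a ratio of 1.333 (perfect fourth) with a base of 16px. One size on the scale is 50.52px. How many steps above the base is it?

1.333ⁿ = 50.52 / 16 = 3.1575
n = ln(3.1575) / ln(1.333) = 1.1498 / 0.2874 ≈ 4.00

4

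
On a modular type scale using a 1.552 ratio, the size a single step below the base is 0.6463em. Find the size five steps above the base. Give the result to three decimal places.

9.032em

The gap is 5 − (-1) = 6 steps, so the factor is 1.552^6.
0.6463 × 1.552⁶ = 0.6463 × 13.97495 ≈ 9.032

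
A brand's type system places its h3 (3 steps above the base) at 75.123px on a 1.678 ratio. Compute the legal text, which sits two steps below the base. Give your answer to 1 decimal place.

5.6px

Moving from step +3 to step -2 is 5 steps down, so divide by r⁵.
75.123 ÷ 1.678⁵ = 75.123 ÷ 13.30331 ≈ 5.647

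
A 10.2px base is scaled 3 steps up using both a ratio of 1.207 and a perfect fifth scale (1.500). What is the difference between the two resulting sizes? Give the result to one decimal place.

At 1.207: 10.2 × 1.207³ = 17.936px
Perfect fifth: 10.2 × 1.500³ = 34.425px
Difference: 34.425 − 17.936 = 16.489px

16.5px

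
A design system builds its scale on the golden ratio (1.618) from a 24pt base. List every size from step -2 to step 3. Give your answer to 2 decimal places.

9.17pt, 14.83pt, 24.00pt, 38.83pt, 62.83pt, 101.66pt

Step -2: 24.0 ÷ 1.618² = 9.17
Step -1: 24.0 ÷ 1.618 = 14.83
Step 0: 24pt
Step 1: 24.0 × 1.618 = 38.83
Step 2: 24.0 × 1.618² = 62.83
Step 3: 24.0 × 1.618³ = 101.66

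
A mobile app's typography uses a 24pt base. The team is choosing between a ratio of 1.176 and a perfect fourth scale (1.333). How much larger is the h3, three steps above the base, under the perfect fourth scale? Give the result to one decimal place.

17.8pt

At 1.176: 24.0 × 1.176³ = 39.033pt
Perfect fourth: 24.0 × 1.333³ = 56.846pt
Difference: 56.846 − 39.033 = 17.813pt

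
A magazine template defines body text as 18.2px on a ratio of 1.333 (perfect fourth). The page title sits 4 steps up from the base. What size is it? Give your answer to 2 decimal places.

57.46px

18.2 × 1.333⁴ = 18.2 × 3.15733 ≈ 57.46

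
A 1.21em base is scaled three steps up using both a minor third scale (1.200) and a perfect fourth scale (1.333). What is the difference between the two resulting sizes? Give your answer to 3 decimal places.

0.775em

Minor third: 1.21 × 1.200³ = 2.09088em
Perfect fourth: 1.21 × 1.333³ = 2.86600em
Difference: 2.86600 − 2.09088 = 0.77512em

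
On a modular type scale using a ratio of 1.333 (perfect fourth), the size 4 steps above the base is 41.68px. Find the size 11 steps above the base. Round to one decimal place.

The gap is 11 − (4) = 7 steps, so the factor is 1.333^7.
41.68 × 1.333⁷ = 41.68 × 7.47844 ≈ 311.701

311.7px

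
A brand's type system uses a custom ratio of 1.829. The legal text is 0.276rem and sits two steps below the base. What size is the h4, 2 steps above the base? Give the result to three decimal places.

3.089rem

0.276 × 1.829⁴ = 0.276 × 11.19064 ≈ 3.089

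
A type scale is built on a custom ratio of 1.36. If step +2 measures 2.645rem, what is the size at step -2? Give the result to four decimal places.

2.645 ÷ 1.36⁴ = 2.645 ÷ 3.42102 ≈ 0.7732

0.7732rem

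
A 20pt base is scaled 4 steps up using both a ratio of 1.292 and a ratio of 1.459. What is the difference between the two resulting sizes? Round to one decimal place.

34.9pt

At 1.292: 20.0 × 1.292⁴ = 55.729pt
At 1.459: 20.0 × 1.459⁴ = 90.626pt
Difference: 90.626 − 55.729 = 34.897pt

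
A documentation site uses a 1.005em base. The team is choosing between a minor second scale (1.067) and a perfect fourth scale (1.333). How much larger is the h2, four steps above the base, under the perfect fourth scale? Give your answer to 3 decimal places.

Minor second: 1.005 × 1.067⁴ = 1.30264em
Perfect fourth: 1.005 × 1.333⁴ = 3.17312em
Difference: 3.17312 − 1.30264 = 1.87048em

1.870em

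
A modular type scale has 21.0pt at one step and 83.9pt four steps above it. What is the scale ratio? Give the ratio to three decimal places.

1.414

r⁴ = 83.9 / 21.0, so r = (83.9/21.0)^(1/4).
r = 3.9952^(1/4) ≈ 1.4138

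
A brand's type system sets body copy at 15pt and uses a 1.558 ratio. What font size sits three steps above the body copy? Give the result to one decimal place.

Every step multiplies by the scale ratio.
15.0 × 1.558³ = 15.0 × 3.78183 ≈ 56.73

56.7pt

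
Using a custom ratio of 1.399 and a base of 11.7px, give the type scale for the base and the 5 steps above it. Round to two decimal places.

Step 0: 11.7px
Step 1: 11.7 × 1.399 = 16.37
Step 2: 11.7 × 1.399² = 22.90
Step 3: 11.7 × 1.399³ = 32.04
Step 4: 11.7 × 1.399⁴ = 44.82
Step 5: 11.7 × 1.399⁵ = 62.70

11.70px, 16.37px, 22.90px, 32.04px, 44.82px, 62.70px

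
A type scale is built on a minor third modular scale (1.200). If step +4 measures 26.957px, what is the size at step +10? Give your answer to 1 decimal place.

80.5px

The gap is 10 − (4) = 6 steps, so the factor is 1.200^6.
26.957 × 1.200⁶ = 26.957 × 2.98598 ≈ 80.493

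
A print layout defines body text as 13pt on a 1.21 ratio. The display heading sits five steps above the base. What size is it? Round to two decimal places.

33.72pt

A modular type scale is a geometric sequence: sizeₙ = base × rⁿ.
13.0 × 1.21⁵ = 13.0 × 2.59374 ≈ 33.72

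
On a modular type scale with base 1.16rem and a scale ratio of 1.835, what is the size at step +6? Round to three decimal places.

44.287rem

Each step on a modular scale multiplies by the ratio, so the size n steps from the base is base × ratioⁿ.
1.16 × 1.835⁶ = 1.16 × 38.17828 ≈ 44.287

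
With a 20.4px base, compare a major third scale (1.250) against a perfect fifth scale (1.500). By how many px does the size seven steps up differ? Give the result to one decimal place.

251.3px

Major third: 20.4 × 1.250⁷ = 97.275px
Perfect fifth: 20.4 × 1.500⁷ = 348.553px
Difference: 348.553 − 97.275 = 251.278px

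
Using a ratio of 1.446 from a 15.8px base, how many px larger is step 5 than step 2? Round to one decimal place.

Step 2: 15.8 × 1.446² = 33.036px
Step 5: 15.8 × 1.446⁵ = 99.885px
Difference: 99.885 − 33.036 = 66.849px

66.8px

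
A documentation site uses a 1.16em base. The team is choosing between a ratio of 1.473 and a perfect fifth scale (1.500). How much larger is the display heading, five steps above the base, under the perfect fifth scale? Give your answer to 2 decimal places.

0.76em

At 1.473: 1.16 × 1.473⁵ = 8.0440em
Perfect fifth: 1.16 × 1.500⁵ = 8.8087em
Difference: 8.8087 − 8.0440 = 0.7647em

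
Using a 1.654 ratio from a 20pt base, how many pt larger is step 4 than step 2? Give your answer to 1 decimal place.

Step 2: 20.0 × 1.654² = 54.714pt
Step 4: 20.0 × 1.654⁴ = 149.683pt
Difference: 149.683 − 54.714 = 94.969pt

95.0pt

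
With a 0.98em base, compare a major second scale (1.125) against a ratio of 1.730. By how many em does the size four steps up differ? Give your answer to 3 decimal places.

7.209em

Major second: 0.98 × 1.125⁴ = 1.56977em
At 1.730: 0.98 × 1.730⁴ = 8.77830em
Difference: 8.77830 − 1.56977 = 7.20853em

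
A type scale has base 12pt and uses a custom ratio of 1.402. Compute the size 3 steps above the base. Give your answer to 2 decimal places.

33.07pt

Each step on a modular scale multiplies by the ratio, so the size n steps from the base is base × ratioⁿ.
12.0 × 1.402³ = 12.0 × 2.75578 ≈ 33.07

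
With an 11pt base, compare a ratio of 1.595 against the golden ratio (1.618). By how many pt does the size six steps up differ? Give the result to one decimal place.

At 1.595: 11.0 × 1.595⁶ = 181.116pt
Golden ratio: 11.0 × 1.618⁶ = 197.362pt
Difference: 197.362 − 181.116 = 16.246pt

16.2pt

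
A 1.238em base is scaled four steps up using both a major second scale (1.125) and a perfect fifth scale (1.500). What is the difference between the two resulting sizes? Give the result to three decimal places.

Major second: 1.238 × 1.125⁴ = 1.98304em
Perfect fifth: 1.238 × 1.500⁴ = 6.26738em
Difference: 6.26738 − 1.98304 = 4.28434em

4.284em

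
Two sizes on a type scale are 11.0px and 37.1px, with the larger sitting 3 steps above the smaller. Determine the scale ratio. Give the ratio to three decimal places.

1.500

r³ = 37.1 / 11.0, so r = (37.1/11.0)^(1/3).
r = 3.3727^(1/3) ≈ 1.4997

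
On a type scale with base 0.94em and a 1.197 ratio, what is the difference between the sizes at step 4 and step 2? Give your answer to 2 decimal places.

0.58em

Step 2: 0.94 × 1.197² = 1.3468em
Step 4: 0.94 × 1.197⁴ = 1.9298em
Difference: 1.9298 − 1.3468 = 0.5830em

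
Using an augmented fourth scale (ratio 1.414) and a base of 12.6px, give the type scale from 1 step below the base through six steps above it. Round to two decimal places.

Step -1: 12.6 ÷ 1.414 = 8.91
Step 0: 12.6px
Step 1: 12.6 × 1.414 = 17.82
Step 2: 12.6 × 1.414² = 25.19
Step 3: 12.6 × 1.414³ = 35.62
Step 4: 12.6 × 1.414⁴ = 50.37
Step 5: 12.6 × 1.414⁵ = 71.22
Step 6: 12.6 × 1.414⁶ = 100.71

8.91px, 12.60px, 17.82px, 25.19px, 35.62px, 50.37px, 71.22px, 100.71px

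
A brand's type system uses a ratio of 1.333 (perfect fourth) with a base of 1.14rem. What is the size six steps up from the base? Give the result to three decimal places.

6.396rem

Each step on a modular scale multiplies by the ratio, so the size n steps from the base is base × ratioⁿ.
1.14 × 1.333⁶ = 1.14 × 5.61023 ≈ 6.396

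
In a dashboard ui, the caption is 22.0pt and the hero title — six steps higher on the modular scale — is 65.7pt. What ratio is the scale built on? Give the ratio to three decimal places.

r⁶ = 65.7 / 22.0, so r = (65.7/22.0)^(1/6).
r = 2.9864^(1/6) ≈ 1.2000

1.200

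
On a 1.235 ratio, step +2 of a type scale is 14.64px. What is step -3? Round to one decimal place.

14.64 ÷ 1.235⁵ = 14.64 ÷ 2.87299 ≈ 5.096

5.1px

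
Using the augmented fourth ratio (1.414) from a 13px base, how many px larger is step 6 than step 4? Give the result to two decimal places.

51.94px

Step 4: 13.0 × 1.414⁴ = 51.9686px
Step 6: 13.0 × 1.414⁶ = 103.9058px
Difference: 103.9058 − 51.9686 = 51.9372px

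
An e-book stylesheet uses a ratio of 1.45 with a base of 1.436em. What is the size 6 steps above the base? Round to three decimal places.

13.346em

1.436 × 1.45⁶ = 1.436 × 9.29411 ≈ 13.346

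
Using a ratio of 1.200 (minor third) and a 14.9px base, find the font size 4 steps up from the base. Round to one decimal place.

30.9px

14.9 × 1.200⁴ = 14.9 × 2.07360 ≈ 30.90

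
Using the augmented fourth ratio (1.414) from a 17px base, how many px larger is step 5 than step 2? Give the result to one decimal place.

Step 2: 17.0 × 1.414² = 33.990px
Step 5: 17.0 × 1.414⁵ = 96.094px
Difference: 96.094 − 33.990 = 62.104px

62.1px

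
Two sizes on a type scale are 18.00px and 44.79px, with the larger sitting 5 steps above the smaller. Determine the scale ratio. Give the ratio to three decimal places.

r⁵ = 44.79 / 18.00, so r = (44.79/18.00)^(1/5).
r = 2.4883^(1/5) ≈ 1.2000

1.200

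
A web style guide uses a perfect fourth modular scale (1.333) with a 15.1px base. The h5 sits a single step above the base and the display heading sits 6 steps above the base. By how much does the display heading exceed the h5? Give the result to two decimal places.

64.59px

Step 1: 15.1 × 1.333 = 20.1283px
Step 6: 15.1 × 1.333⁶ = 84.7145px
Difference: 84.7145 − 20.1283 = 64.5862px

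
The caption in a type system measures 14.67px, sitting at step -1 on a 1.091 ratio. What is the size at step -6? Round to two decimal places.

9.49px

The gap is -6 − (-1) = -5 steps, so the factor is 1.091^-5.
14.67 ÷ 1.091⁵ = 14.67 ÷ 1.54569 ≈ 9.491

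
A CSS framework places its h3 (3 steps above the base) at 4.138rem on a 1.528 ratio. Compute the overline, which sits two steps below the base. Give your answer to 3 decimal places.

0.497rem

The gap is -2 − (3) = -5 steps, so the factor is 1.528^-5.
4.138 ÷ 1.528⁵ = 4.138 ÷ 8.32946 ≈ 0.497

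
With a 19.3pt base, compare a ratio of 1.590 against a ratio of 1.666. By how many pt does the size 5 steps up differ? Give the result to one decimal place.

At 1.590: 19.3 × 1.590⁵ = 196.130pt
At 1.666: 19.3 × 1.666⁵ = 247.704pt
Difference: 247.704 − 196.130 = 51.574pt

51.6pt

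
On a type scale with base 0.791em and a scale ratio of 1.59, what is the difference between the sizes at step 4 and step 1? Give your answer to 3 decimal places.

Step 1: 0.791 × 1.59 = 1.25769em
Step 4: 0.791 × 1.59⁴ = 5.05551em
Difference: 5.05551 − 1.25769 = 3.79782em

3.798em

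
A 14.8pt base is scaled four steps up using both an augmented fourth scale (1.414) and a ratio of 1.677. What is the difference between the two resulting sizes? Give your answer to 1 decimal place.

Augmented fourth: 14.8 × 1.414⁴ = 59.164pt
At 1.677: 14.8 × 1.677⁴ = 117.056pt
Difference: 117.056 − 59.164 = 57.892pt

57.9pt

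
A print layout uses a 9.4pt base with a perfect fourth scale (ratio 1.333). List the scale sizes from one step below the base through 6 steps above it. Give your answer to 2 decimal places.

Step -1: 9.4 ÷ 1.333 = 7.05
Step 0: 9.4pt
Step 1: 9.4 × 1.333 = 12.53
Step 2: 9.4 × 1.333² = 16.70
Step 3: 9.4 × 1.333³ = 22.26
Step 4: 9.4 × 1.333⁴ = 29.68
Step 5: 9.4 × 1.333⁵ = 39.56
Step 6: 9.4 × 1.333⁶ = 52.74

7.05pt, 9.40pt, 12.53pt, 16.70pt, 22.26pt, 29.68pt, 39.56pt, 52.74pt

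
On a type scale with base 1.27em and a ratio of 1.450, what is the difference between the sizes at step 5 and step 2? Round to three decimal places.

Step 2: 1.27 × 1.450² = 2.67017em
Step 5: 1.27 × 1.450⁵ = 8.14036em
Difference: 8.14036 − 2.67017 = 5.47019em

5.470em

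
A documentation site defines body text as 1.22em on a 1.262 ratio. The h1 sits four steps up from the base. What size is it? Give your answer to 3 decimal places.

A modular type scale is a geometric sequence: sizeₙ = base × rⁿ.
1.22 × 1.262⁴ = 1.22 × 2.53651 ≈ 3.095

3.095em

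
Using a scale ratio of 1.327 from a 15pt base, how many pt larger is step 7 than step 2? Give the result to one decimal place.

Step 2: 15.0 × 1.327² = 26.414pt
Step 7: 15.0 × 1.327⁷ = 108.690pt
Difference: 108.690 − 26.414 = 82.276pt

82.3pt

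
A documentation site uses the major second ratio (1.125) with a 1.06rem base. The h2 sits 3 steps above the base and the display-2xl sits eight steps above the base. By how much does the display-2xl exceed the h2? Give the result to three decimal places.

1.210rem

Step 3: 1.06 × 1.125³ = 1.50926rem
Step 8: 1.06 × 1.125⁸ = 2.71973rem
Difference: 2.71973 − 1.50926 = 1.21047rem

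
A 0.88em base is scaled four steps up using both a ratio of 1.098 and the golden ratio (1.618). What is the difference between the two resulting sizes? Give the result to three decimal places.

At 1.098: 0.88 × 1.098⁴ = 1.27906em
Golden ratio: 0.88 × 1.618⁴ = 6.03110em
Difference: 6.03110 − 1.27906 = 4.75204em

4.752em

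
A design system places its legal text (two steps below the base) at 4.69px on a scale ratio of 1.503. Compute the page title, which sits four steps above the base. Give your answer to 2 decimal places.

4.69 × 1.503⁶ = 4.69 × 11.52800 ≈ 54.066

54.07px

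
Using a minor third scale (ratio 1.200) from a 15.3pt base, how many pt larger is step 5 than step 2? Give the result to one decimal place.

16.0pt

Step 2: 15.3 × 1.200² = 22.032pt
Step 5: 15.3 × 1.200⁵ = 38.071pt
Difference: 38.071 − 22.032 = 16.039pt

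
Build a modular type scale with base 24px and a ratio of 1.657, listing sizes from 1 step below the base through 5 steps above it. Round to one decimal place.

14.5px, 24.0px, 39.8px, 65.9px, 109.2px, 180.9px, 299.8px

Step -1: 24.0 ÷ 1.657 = 14.5
Step 0: 24px
Step 1: 24.0 × 1.657 = 39.8
Step 2: 24.0 × 1.657² = 65.9
Step 3: 24.0 × 1.657³ = 109.2
Step 4: 24.0 × 1.657⁴ = 180.9
Step 5: 24.0 × 1.657⁵ = 299.8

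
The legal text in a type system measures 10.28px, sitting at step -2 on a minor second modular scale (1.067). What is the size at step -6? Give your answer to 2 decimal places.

10.28 ÷ 1.067⁴ = 10.28 ÷ 1.29616 ≈ 7.931

7.93px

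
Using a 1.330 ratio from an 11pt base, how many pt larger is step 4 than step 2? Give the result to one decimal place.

Step 2: 11.0 × 1.330² = 19.458pt
Step 4: 11.0 × 1.330⁴ = 34.419pt
Difference: 34.419 − 19.458 = 14.961pt

15.0pt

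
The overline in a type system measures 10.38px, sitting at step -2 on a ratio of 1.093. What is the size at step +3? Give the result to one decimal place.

16.2px

10.38 × 1.093⁵ = 10.38 × 1.55991 ≈ 16.192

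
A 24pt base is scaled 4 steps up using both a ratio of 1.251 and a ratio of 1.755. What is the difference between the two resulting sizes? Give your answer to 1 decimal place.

At 1.251: 24.0 × 1.251⁴ = 58.781pt
At 1.755: 24.0 × 1.755⁴ = 227.677pt
Difference: 227.677 − 58.781 = 168.896pt

168.9pt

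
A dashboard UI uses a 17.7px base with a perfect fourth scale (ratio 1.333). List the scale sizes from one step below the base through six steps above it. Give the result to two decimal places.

13.28px, 17.70px, 23.59px, 31.45px, 41.92px, 55.88px, 74.49px, 99.30px

Step -1: 17.7 ÷ 1.333 = 13.28
Step 0: 17.7px
Step 1: 17.7 × 1.333 = 23.59
Step 2: 17.7 × 1.333² = 31.45
Step 3: 17.7 × 1.333³ = 41.92
Step 4: 17.7 × 1.333⁴ = 55.88
Step 5: 17.7 × 1.333⁵ = 74.49
Step 6: 17.7 × 1.333⁶ = 99.30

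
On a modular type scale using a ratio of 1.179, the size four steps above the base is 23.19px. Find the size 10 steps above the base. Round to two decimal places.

Moving from step +4 to step +10 is 6 steps up, so multiply by r⁶.
23.19 × 1.179⁶ = 23.19 × 2.68586 ≈ 62.285

62.29px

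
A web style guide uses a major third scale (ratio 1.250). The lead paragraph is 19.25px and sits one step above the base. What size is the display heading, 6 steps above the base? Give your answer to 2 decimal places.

58.75px

The gap is 6 − (1) = 5 steps, so the factor is 1.250^5.
19.25 × 1.250⁵ = 19.25 × 3.05176 ≈ 58.746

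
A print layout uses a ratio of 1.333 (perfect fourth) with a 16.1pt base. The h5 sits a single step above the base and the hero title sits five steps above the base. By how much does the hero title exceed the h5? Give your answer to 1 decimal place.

46.3pt

Step 1: 16.1 × 1.333 = 21.461pt
Step 5: 16.1 × 1.333⁵ = 67.761pt
Difference: 67.761 − 21.461 = 46.300pt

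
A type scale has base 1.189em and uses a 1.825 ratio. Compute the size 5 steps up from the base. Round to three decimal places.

24.071em

1.189 × 1.825⁵ = 1.189 × 20.24484 ≈ 24.071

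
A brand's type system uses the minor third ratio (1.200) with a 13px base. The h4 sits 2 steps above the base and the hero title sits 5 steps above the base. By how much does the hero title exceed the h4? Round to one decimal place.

13.6px

Step 2: 13.0 × 1.200² = 18.720px
Step 5: 13.0 × 1.200⁵ = 32.348px
Difference: 32.348 − 18.720 = 13.628px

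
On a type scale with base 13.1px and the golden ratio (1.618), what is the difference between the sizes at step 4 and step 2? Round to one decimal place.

Step 2: 13.1 × 1.618² = 34.295px
Step 4: 13.1 × 1.618⁴ = 89.781px
Difference: 89.781 − 34.295 = 55.486px

55.5px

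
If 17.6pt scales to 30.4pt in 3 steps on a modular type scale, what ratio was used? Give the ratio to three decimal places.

r³ = 30.4 / 17.6, so r = (30.4/17.6)^(1/3).
r = 1.7273^(1/3) ≈ 1.1998

1.200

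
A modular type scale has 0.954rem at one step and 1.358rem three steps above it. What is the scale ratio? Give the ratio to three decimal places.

1.125

r³ = 1.358 / 0.954, so r = (1.358/0.954)^(1/3).
r = 1.4235^(1/3) ≈ 1.1249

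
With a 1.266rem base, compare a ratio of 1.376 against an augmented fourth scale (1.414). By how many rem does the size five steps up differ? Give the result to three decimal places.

0.911rem

At 1.376: 1.266 × 1.376⁵ = 6.24491rem
Augmented fourth: 1.266 × 1.414⁵ = 7.15617rem
Difference: 7.15617 − 6.24491 = 0.91126rem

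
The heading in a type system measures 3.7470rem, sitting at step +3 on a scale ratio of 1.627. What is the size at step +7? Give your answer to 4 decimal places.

26.2563rem

Moving from step +3 to step +7 is 4 steps up, so multiply by r⁴.
3.7470 × 1.627⁴ = 3.7470 × 7.00729 ≈ 26.2563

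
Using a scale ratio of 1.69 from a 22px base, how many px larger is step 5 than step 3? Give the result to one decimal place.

197.1px

Step 3: 22.0 × 1.69³ = 106.190px
Step 5: 22.0 × 1.69⁵ = 303.289px
Difference: 303.289 − 106.190 = 197.099px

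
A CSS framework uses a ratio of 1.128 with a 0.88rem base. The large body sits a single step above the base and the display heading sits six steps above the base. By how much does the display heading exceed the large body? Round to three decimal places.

Step 1: 0.88 × 1.128 = 0.99264rem
Step 6: 0.88 × 1.128⁶ = 1.81275rem
Difference: 1.81275 − 0.99264 = 0.82011rem

0.820rem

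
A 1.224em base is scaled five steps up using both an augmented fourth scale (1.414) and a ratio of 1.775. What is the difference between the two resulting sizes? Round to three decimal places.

14.647em

Augmented fourth: 1.224 × 1.414⁵ = 6.91876em
At 1.775: 1.224 × 1.775⁵ = 21.56618em
Difference: 21.56618 − 6.91876 = 14.64742em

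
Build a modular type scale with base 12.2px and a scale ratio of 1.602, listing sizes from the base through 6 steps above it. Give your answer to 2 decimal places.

Step 0: 12.2px
Step 1: 12.2 × 1.602 = 19.54
Step 2: 12.2 × 1.602² = 31.31
Step 3: 12.2 × 1.602³ = 50.16
Step 4: 12.2 × 1.602⁴ = 80.35
Step 5: 12.2 × 1.602⁵ = 128.73
Step 6: 12.2 × 1.602⁶ = 206.22

12.20px, 19.54px, 31.31px, 50.16px, 80.35px, 128.73px, 206.22px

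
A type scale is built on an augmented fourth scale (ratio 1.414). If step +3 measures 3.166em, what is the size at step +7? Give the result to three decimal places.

Moving from step +3 to step +7 is 4 steps up, so multiply by r⁴.
3.166 × 1.414⁴ = 3.166 × 3.99758 ≈ 12.656

12.656em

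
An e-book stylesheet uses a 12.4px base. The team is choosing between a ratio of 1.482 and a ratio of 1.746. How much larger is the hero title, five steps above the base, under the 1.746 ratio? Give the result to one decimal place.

112.6px

At 1.482: 12.4 × 1.482⁵ = 88.647px
At 1.746: 12.4 × 1.746⁵ = 201.207px
Difference: 201.207 − 88.647 = 112.560px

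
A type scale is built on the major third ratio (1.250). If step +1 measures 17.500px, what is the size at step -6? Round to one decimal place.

3.7px

17.500 ÷ 1.250⁷ = 17.500 ÷ 4.76837 ≈ 3.670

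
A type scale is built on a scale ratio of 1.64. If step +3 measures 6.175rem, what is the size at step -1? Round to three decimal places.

0.854rem

Moving from step +3 to step -1 is 4 steps down, so divide by r⁴.
6.175 ÷ 1.64⁴ = 6.175 ÷ 7.23395 ≈ 0.854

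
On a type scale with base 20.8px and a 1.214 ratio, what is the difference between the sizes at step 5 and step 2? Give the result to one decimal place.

Step 2: 20.8 × 1.214² = 30.655px
Step 5: 20.8 × 1.214⁵ = 54.847px
Difference: 54.847 − 30.655 = 24.192px

24.2px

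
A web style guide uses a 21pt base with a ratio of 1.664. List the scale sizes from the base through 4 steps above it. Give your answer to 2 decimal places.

Step 0: 21pt
Step 1: 21.0 × 1.664 = 34.94
Step 2: 21.0 × 1.664² = 58.15
Step 3: 21.0 × 1.664³ = 96.76
Step 4: 21.0 × 1.664⁴ = 161.00

21.00pt, 34.94pt, 58.15pt, 96.76pt, 161.00pt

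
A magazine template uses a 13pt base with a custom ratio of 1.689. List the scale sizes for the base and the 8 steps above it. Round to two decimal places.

13.00pt, 21.96pt, 37.09pt, 62.64pt, 105.79pt, 178.69pt, 301.80pt, 509.74pt, 860.96pt

Step 0: 13pt
Step 1: 13.0 × 1.689 = 21.96
Step 2: 13.0 × 1.689² = 37.09
Step 3: 13.0 × 1.689³ = 62.64
Step 4: 13.0 × 1.689⁴ = 105.79
Step 5: 13.0 × 1.689⁵ = 178.69
Step 6: 13.0 × 1.689⁶ = 301.80
Step 7: 13.0 × 1.689⁷ = 509.74
Step 8: 13.0 × 1.689⁸ = 860.96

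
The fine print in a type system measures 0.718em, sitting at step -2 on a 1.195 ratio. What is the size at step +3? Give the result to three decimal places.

1.750em

The gap is 3 − (-2) = 5 steps, so the factor is 1.195^5.
0.718 × 1.195⁵ = 0.718 × 2.43691 ≈ 1.750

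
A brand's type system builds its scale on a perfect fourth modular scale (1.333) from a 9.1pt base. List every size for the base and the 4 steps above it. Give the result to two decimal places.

9.10pt, 12.13pt, 16.17pt, 21.55pt, 28.73pt

Step 0: 9.1pt
Step 1: 9.1 × 1.333 = 12.13
Step 2: 9.1 × 1.333² = 16.17
Step 3: 9.1 × 1.333³ = 21.55
Step 4: 9.1 × 1.333⁴ = 28.73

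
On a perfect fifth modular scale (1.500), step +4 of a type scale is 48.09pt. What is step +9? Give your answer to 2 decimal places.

365.18pt

48.09 × 1.500⁵ = 48.09 × 7.59375 ≈ 365.183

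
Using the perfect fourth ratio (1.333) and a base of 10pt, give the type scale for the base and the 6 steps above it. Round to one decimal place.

Step 0: 10pt
Step 1: 10.0 × 1.333 = 13.3
Step 2: 10.0 × 1.333² = 17.8
Step 3: 10.0 × 1.333³ = 23.7
Step 4: 10.0 × 1.333⁴ = 31.6
Step 5: 10.0 × 1.333⁵ = 42.1
Step 6: 10.0 × 1.333⁶ = 56.1

10.0pt, 13.3pt, 17.8pt, 23.7pt, 31.6pt, 42.1pt, 56.1pt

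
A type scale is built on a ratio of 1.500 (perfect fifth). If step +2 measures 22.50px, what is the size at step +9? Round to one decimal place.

Moving from step +2 to step +9 is 7 steps up, so multiply by r⁷.
22.50 × 1.500⁷ = 22.50 × 17.08594 ≈ 384.434

384.4px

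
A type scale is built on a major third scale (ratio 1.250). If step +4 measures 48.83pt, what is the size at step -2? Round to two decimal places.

12.80pt

Moving from step +4 to step -2 is 6 steps down, so divide by r⁶.
48.83 ÷ 1.250⁶ = 48.83 ÷ 3.81470 ≈ 12.800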